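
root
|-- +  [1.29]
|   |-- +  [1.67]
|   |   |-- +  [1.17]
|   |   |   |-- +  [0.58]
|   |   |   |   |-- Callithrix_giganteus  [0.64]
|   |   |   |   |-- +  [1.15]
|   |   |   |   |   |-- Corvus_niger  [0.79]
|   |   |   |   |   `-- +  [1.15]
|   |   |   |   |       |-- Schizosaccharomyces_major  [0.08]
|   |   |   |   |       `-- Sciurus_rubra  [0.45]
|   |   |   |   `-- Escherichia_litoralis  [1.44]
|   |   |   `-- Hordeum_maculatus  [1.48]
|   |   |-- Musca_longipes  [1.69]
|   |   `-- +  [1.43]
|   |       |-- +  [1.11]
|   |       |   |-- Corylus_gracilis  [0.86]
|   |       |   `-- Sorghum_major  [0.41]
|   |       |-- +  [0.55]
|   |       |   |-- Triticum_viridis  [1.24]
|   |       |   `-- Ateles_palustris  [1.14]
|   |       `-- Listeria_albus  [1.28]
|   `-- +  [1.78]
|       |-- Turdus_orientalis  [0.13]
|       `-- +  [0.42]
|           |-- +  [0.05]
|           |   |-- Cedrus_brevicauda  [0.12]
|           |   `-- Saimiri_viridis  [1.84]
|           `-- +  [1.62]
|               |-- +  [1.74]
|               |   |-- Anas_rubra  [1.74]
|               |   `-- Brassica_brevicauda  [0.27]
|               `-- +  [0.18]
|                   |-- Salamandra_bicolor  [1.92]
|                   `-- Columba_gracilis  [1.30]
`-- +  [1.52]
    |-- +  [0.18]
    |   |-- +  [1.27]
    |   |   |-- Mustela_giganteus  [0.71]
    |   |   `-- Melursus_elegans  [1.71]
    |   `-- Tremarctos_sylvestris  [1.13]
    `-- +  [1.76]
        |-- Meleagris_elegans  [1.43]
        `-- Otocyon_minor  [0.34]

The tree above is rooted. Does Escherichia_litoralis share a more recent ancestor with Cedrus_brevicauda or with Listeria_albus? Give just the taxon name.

The MRCA of Escherichia_litoralis and Listeria_albus subtends (((Callithrix_giganteus,(Corvus_niger,(Schizosaccharomyces_major,Sciurus_rubra)),Escherichia_litoralis),Hordeum_maculatus),Musca_longipes,((Corylus_gracilis,Sorghum_major),(Triticum_viridis,Ateles_palustris),Listeria_albus)) (12 taxa).
The MRCA of Escherichia_litoralis and Cedrus_brevicauda subtends ((((Callithrix_giganteus,(Corvus_niger,(Schizosaccharomyces_major,Sciurus_rubra)),Escherichia_litoralis),Hordeum_maculatus),Musca_longipes,((Corylus_gracilis,Sorghum_major),(Triticum_viridis,Ateles_palustris),Listeria_albus)),(Turdus_orientalis,((Cedrus_brevicauda,Saimiri_viridis),((Anas_rubra,Brassica_brevicauda),(Salamandra_bicolor,Columba_gracilis))))) (19 taxa).
The first is nested inside the second, so Escherichia_litoralis shares a more recent common ancestor with Listeria_albus.

Listeria_albus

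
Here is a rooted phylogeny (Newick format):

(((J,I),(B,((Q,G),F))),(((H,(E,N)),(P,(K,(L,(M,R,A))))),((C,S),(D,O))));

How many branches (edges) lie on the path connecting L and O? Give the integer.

The MRCA of L and O is the node subtending (((H,(E,N)),(P,(K,(L,(M,R,A))))),((C,S),(D,O))).
From L up to that node: 5 branches. From O up to the same node: 3 branches. Total: 5 + 3 = 8.

8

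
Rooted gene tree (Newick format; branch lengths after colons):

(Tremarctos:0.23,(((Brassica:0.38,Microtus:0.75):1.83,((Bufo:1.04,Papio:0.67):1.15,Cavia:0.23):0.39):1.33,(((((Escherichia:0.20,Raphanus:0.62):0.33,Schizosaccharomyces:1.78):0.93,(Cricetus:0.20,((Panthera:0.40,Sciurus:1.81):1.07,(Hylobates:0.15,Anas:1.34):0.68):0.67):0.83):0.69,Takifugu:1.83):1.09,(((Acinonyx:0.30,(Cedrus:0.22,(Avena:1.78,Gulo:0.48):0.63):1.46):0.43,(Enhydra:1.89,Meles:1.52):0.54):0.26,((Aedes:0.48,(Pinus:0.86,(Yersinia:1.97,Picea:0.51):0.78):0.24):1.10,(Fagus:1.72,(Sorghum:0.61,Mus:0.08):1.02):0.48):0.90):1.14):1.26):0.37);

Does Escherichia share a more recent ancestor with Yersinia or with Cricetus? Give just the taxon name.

The MRCA of Escherichia and Cricetus subtends (((Escherichia,Raphanus),Schizosaccharomyces),(Cricetus,((Panthera,Sciurus),(Hylobates,Anas)))) (8 taxa).
The MRCA of Escherichia and Yersinia subtends (((((Escherichia,Raphanus),Schizosaccharomyces),(Cricetus,((Panthera,Sciurus),(Hylobates,Anas)))),Takifugu),(((Acinonyx,(Cedrus,(Avena,Gulo))),(Enhydra,Meles)),((Aedes,(Pinus,(Yersinia,Picea))),(Fagus,(Sorghum,Mus))))) (22 taxa).
The first is nested inside the second, so Escherichia shares a more recent common ancestor with Cricetus.

Cricetus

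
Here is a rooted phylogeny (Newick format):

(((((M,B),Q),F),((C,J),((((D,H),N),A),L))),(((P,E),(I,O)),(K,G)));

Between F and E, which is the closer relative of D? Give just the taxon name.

The MRCA of D and F subtends ((((M,B),Q),F),((C,J),((((D,H),N),A),L))) (11 taxa).
The MRCA of D and E is the root, subtending the entire tree (17 taxa).
The first is nested inside the second, so D shares a more recent common ancestor with F.

F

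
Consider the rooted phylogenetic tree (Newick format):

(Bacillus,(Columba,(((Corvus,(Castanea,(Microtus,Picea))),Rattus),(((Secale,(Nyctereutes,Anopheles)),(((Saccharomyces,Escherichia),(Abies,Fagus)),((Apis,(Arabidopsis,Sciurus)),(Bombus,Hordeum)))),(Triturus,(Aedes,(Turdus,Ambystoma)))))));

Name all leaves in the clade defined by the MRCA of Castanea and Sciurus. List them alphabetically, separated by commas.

Abies, Aedes, Ambystoma, Anopheles, Apis, Arabidopsis, Bombus, Castanea, Corvus, Escherichia, Fagus, Hordeum, Microtus, Nyctereutes, Picea, Rattus, Saccharomyces, Sciurus, Secale, Triturus, Turdus

Tracing Castanea: it sits inside (Castanea,(Microtus,Picea)).
Tracing Sciurus: it sits inside (Arabidopsis,Sciurus).
The smallest clade enclosing both is (((Corvus,(Castanea,(Microtus,Picea))),Rattus),(((Secale,(Nyctereutes,Anopheles)),(((Saccharomyces,Escherichia),(Abies,Fagus)),((Apis,(Arabidopsis,Sciurus)),(Bombus,Hordeum)))),(Triturus,(Aedes,(Turdus,Ambystoma))))); the answer is its 21 terminal taxa in alphabetical order.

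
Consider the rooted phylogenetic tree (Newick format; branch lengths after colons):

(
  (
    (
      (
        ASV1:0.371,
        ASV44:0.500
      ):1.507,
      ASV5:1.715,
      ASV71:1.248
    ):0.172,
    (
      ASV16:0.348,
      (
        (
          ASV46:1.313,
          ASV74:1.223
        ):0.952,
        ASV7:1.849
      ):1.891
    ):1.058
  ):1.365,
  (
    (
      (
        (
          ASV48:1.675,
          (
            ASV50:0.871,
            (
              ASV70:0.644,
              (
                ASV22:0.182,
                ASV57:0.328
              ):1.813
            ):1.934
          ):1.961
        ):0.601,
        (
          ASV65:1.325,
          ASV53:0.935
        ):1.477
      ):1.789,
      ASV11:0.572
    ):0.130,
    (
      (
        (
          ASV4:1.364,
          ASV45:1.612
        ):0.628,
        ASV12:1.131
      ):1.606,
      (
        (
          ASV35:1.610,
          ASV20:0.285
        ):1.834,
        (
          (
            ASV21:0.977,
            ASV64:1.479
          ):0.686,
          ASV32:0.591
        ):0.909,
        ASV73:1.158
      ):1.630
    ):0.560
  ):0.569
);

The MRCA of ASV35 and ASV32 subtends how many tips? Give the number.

The MRCA of ASV35 and ASV32 is the node subtending ((ASV35,ASV20),((ASV21,ASV64),ASV32),ASV73).
That clade contains 6 terminal taxa: ASV20, ASV21, ASV32, ASV35, ASV64, ASV73.

6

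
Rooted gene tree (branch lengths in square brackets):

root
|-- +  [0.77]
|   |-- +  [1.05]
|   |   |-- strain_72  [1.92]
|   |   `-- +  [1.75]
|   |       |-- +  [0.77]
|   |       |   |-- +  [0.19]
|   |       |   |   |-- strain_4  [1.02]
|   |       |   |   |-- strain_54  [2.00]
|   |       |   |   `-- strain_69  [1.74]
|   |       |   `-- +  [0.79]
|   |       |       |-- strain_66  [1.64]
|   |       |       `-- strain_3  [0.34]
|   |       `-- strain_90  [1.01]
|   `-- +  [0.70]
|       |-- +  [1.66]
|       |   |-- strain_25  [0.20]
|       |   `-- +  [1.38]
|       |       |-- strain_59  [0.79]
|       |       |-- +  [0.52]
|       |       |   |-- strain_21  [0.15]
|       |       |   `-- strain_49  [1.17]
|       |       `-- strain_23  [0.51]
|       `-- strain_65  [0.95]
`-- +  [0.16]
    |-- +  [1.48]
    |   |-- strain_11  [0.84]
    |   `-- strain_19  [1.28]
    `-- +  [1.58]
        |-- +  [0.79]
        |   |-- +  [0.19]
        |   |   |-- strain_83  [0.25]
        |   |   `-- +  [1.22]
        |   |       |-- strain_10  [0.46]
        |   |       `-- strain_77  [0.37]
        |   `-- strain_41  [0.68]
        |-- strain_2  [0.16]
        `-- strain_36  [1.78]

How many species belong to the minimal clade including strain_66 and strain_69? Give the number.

5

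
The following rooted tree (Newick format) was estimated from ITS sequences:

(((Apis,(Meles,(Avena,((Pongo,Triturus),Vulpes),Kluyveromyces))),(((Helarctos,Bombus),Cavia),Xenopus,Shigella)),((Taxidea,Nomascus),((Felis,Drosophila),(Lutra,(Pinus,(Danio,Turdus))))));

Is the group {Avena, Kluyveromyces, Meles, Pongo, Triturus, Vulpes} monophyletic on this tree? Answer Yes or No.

Yes

The most recent common ancestor of these taxa subtends (Meles,(Avena,((Pongo,Triturus),Vulpes),Kluyveromyces)).
That clade has exactly 6 tips — every listed taxon and nothing else — so the group is monophyletic.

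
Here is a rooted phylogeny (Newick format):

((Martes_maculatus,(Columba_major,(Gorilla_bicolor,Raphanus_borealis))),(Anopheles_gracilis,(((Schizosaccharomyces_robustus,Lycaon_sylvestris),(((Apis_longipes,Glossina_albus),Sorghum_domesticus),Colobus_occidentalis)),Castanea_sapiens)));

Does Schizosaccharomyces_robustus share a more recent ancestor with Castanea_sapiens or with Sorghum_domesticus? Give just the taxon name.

The MRCA of Schizosaccharomyces_robustus and Sorghum_domesticus subtends ((Schizosaccharomyces_robustus,Lycaon_sylvestris),(((Apis_longipes,Glossina_albus),Sorghum_domesticus),Colobus_occidentalis)) (6 taxa).
The MRCA of Schizosaccharomyces_robustus and Castanea_sapiens subtends (((Schizosaccharomyces_robustus,Lycaon_sylvestris),(((Apis_longipes,Glossina_albus),Sorghum_domesticus),Colobus_occidentalis)),Castanea_sapiens) (7 taxa).
The first is nested inside the second, so Schizosaccharomyces_robustus shares a more recent common ancestor with Sorghum_domesticus.

Sorghum_domesticus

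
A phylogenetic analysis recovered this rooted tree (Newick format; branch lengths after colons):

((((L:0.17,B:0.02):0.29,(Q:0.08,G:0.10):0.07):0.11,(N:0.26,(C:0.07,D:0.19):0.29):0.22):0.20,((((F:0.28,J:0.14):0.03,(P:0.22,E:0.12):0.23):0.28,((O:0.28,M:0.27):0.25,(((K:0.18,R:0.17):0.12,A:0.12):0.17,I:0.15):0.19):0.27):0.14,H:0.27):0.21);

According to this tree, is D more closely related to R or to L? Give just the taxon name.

The MRCA of D and L subtends (((L,B),(Q,G)),(N,(C,D))) (7 taxa).
The MRCA of D and R is the root, subtending the entire tree (18 taxa).
The first is nested inside the second, so D shares a more recent common ancestor with L.

L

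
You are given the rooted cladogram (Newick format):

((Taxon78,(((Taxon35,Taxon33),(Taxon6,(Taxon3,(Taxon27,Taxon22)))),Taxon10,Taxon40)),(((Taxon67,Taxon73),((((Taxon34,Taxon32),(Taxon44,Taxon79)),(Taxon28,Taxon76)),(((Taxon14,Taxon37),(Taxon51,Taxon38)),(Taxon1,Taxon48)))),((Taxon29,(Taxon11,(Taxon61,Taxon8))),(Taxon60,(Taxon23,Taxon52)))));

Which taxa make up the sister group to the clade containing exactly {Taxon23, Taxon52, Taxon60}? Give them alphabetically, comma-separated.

The clade containing exactly {Taxon23, Taxon52, Taxon60} attaches to the tree at the node subtending ((Taxon29,(Taxon11,(Taxon61,Taxon8))),(Taxon60,(Taxon23,Taxon52))).
The other lineage descending from that same node — the sister group — is (Taxon29,(Taxon11,(Taxon61,Taxon8))); its 4 tips in alphabetical order are the answer.

Taxon11, Taxon29, Taxon61, Taxon8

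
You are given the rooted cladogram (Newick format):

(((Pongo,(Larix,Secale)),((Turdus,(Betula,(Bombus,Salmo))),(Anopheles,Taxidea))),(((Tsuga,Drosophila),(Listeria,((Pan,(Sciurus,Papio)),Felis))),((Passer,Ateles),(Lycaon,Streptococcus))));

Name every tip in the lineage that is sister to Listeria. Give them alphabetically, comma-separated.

Felis, Pan, Papio, Sciurus

Listeria attaches to the tree at the node subtending (Listeria,((Pan,(Sciurus,Papio)),Felis)).
The other lineage descending from that same node — the sister group — is ((Pan,(Sciurus,Papio)),Felis); its 4 tips in alphabetical order are the answer.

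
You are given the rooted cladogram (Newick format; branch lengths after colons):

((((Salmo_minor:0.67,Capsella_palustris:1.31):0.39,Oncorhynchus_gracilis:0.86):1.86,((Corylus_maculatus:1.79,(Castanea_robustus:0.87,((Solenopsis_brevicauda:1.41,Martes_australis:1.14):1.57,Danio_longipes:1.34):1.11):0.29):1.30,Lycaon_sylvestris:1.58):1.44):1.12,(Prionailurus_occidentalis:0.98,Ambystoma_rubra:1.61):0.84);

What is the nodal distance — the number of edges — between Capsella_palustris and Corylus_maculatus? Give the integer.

6

The MRCA of Capsella_palustris and Corylus_maculatus is the node subtending (((Salmo_minor,Capsella_palustris),Oncorhynchus_gracilis),((Corylus_maculatus,(Castanea_robustus,((Solenopsis_brevicauda,Martes_australis),Danio_longipes))),Lycaon_sylvestris)).
From Capsella_palustris up to that node: 3 branches. From Corylus_maculatus up to the same node: 3 branches. Total: 3 + 3 = 6.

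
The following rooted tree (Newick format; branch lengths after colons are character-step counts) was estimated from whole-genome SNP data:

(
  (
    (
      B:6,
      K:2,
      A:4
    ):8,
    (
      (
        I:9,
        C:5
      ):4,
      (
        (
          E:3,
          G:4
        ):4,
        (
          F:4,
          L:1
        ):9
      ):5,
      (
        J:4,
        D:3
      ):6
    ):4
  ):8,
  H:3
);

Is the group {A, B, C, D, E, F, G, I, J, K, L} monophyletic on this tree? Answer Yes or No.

The most recent common ancestor of these taxa subtends ((B,K,A),((I,C),((E,G),(F,L)),(J,D))).
That clade has exactly 11 tips — every listed taxon and nothing else — so the group is monophyletic.

Yes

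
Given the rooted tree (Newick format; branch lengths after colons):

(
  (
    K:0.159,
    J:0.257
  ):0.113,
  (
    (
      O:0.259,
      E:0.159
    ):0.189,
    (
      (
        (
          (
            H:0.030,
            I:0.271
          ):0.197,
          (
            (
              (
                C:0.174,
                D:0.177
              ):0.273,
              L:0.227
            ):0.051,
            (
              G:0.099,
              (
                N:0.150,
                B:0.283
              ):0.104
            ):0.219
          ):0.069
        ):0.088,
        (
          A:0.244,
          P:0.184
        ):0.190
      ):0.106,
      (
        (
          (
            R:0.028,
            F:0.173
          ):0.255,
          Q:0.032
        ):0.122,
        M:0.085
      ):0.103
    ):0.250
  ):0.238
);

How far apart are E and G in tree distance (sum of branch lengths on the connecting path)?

1.179

The path runs E → … → MRCA → … → G; the MRCA is the node subtending ((O,E),((((H,I),(((C,D),L),(G,(N,B)))),(A,P)),(((R,F),Q),M))).
Branch lengths along that path: 0.159 + 0.189 + 0.250 + 0.106 + 0.088 + 0.069 + 0.219 + 0.099 = 1.179.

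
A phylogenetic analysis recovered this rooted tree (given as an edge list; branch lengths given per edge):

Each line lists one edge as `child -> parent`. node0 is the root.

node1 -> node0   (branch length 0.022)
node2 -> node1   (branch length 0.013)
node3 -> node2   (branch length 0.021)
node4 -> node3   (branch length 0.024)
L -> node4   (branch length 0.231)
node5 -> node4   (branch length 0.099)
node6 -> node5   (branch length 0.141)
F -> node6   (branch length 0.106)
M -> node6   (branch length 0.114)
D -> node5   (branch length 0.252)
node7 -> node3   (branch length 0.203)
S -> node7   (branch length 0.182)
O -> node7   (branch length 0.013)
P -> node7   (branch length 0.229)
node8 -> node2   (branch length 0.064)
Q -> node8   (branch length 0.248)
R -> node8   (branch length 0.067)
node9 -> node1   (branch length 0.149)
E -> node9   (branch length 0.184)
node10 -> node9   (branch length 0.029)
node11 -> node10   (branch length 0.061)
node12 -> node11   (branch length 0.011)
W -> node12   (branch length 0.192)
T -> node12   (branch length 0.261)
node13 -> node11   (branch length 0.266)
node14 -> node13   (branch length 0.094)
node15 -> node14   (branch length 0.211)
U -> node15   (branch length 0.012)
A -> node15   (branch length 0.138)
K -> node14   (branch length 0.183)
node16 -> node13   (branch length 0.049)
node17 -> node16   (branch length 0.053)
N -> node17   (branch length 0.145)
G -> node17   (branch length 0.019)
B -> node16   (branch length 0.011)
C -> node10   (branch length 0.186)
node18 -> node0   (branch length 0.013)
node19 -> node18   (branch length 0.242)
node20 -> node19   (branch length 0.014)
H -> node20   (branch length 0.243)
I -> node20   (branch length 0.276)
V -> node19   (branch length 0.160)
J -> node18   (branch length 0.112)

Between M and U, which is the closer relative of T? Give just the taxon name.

U

The MRCA of T and U subtends ((W,T),(((U,A),K),((N,G),B))) (8 taxa).
The MRCA of T and M subtends ((((L,((F,M),D)),(S,O,P)),(Q,R)),(E,(((W,T),(((U,A),K),((N,G),B))),C))) (19 taxa).
The first is nested inside the second, so T shares a more recent common ancestor with U.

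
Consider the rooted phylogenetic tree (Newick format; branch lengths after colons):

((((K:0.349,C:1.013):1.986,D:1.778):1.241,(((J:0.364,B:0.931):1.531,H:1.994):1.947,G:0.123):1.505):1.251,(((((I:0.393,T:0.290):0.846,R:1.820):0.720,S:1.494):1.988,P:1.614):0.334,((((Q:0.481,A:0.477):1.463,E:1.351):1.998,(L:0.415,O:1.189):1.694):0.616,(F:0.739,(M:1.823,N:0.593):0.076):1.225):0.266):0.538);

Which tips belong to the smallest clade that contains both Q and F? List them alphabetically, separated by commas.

A, E, F, L, M, N, O, Q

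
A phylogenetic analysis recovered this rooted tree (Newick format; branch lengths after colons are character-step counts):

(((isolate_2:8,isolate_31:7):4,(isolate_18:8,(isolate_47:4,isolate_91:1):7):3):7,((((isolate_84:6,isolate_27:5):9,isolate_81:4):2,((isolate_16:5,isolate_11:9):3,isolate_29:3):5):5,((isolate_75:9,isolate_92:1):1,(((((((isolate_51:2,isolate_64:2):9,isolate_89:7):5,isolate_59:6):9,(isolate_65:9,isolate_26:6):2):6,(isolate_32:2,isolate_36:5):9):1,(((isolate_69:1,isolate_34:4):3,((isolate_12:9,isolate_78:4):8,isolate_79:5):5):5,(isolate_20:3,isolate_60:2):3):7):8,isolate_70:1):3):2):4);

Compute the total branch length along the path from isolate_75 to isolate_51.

The path runs isolate_75 → … → MRCA → … → isolate_51; the MRCA is the node subtending ((isolate_75,isolate_92),(((((((isolate_51,isolate_64),isolate_89),isolate_59),(isolate_65,isolate_26)),(isolate_32,isolate_36)),(((isolate_69,isolate_34),((isolate_12,isolate_78),isolate_79)),(isolate_20,isolate_60))),isolate_70)).
Branch lengths along that path: 9 + 1 + 3 + 8 + 1 + 6 + 9 + 5 + 9 + 2 = 53.

53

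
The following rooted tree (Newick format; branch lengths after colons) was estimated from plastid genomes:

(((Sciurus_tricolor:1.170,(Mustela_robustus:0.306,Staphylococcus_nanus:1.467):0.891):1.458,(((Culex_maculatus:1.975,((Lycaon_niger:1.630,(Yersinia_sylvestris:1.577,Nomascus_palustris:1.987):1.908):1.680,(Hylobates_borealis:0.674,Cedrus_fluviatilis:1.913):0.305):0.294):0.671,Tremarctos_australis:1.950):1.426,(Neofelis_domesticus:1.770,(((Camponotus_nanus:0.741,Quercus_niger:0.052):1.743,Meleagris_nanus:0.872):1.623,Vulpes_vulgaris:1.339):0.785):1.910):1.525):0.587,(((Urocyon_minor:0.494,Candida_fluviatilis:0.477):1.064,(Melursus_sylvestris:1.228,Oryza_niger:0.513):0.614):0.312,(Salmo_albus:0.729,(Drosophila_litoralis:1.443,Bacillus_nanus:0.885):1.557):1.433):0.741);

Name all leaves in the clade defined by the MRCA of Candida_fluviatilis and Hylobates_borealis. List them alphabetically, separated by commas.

Bacillus_nanus, Camponotus_nanus, Candida_fluviatilis, Cedrus_fluviatilis, Culex_maculatus, Drosophila_litoralis, Hylobates_borealis, Lycaon_niger, Meleagris_nanus, Melursus_sylvestris, Mustela_robustus, Neofelis_domesticus, Nomascus_palustris, Oryza_niger, Quercus_niger, Salmo_albus, Sciurus_tricolor, Staphylococcus_nanus, Tremarctos_australis, Urocyon_minor, Vulpes_vulgaris, Yersinia_sylvestris

Tracing Candida_fluviatilis: it sits inside (Urocyon_minor,Candida_fluviatilis).
Tracing Hylobates_borealis: it sits inside (Hylobates_borealis,Cedrus_fluviatilis).
The smallest clade enclosing both is the whole tree (their MRCA is the root), so the answer is all 22 tips in alphabetical order.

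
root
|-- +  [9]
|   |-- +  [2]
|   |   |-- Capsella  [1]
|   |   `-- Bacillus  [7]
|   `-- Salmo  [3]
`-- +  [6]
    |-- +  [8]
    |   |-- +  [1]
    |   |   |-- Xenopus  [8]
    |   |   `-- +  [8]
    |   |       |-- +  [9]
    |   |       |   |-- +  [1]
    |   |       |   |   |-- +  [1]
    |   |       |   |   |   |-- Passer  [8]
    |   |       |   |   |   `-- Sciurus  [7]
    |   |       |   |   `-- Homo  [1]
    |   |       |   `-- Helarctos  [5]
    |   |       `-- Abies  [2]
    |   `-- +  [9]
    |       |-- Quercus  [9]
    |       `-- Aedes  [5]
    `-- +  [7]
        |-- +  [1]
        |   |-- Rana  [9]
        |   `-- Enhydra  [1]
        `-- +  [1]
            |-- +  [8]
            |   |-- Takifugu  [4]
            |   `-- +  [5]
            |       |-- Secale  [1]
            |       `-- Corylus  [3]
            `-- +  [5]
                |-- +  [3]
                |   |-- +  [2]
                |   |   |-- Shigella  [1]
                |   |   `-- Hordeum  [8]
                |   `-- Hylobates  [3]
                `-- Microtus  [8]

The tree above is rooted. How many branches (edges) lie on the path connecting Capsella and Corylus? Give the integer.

The MRCA of Capsella and Corylus is the root of the tree.
From Capsella up to that node: 3 branches. From Corylus up to the same node: 6 branches. Total: 3 + 6 = 9.

9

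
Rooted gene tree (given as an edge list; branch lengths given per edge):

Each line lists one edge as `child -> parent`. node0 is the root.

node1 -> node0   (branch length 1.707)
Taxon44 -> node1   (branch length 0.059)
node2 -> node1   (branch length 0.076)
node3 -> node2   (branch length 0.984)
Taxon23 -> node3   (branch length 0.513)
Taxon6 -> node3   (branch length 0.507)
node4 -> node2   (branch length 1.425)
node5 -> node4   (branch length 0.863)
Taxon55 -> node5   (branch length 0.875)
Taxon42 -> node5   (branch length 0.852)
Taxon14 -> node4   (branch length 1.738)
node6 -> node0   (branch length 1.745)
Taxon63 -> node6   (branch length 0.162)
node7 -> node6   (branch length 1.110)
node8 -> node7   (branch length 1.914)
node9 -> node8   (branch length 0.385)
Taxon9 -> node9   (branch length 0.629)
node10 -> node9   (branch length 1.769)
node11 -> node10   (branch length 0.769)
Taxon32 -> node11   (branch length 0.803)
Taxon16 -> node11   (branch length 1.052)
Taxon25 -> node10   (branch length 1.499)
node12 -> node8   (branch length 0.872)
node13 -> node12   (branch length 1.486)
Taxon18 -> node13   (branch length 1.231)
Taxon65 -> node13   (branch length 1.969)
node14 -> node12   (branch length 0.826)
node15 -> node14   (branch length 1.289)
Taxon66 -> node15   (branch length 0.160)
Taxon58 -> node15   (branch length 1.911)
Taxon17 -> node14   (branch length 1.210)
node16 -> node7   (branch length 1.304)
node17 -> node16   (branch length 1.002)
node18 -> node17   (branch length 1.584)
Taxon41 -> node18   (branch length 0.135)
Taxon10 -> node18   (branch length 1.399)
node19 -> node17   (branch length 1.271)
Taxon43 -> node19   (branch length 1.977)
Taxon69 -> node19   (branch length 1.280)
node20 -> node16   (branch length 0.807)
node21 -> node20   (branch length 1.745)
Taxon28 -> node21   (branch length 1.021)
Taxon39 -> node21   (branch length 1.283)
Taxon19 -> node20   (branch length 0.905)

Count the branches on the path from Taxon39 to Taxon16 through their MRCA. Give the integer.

The MRCA of Taxon39 and Taxon16 is the node subtending (((Taxon9,((Taxon32,Taxon16),Taxon25)),((Taxon18,Taxon65),((Taxon66,Taxon58),Taxon17))),(((Taxon41,Taxon10),(Taxon43,Taxon69)),((Taxon28,Taxon39),Taxon19))).
From Taxon39 up to that node: 4 branches. From Taxon16 up to the same node: 5 branches. Total: 4 + 5 = 9.

9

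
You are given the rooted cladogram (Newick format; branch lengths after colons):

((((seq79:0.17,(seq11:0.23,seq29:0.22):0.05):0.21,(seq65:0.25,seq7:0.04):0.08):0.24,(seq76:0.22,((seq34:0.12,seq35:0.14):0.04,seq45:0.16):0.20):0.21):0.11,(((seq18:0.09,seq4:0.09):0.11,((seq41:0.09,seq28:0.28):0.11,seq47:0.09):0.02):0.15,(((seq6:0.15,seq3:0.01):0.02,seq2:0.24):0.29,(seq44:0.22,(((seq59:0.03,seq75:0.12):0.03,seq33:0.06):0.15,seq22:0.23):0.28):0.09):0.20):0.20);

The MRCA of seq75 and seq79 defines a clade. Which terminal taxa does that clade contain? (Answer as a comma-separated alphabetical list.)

seq11, seq18, seq2, seq22, seq28, seq29, seq3, seq33, seq34, seq35, seq4, seq41, seq44, seq45, seq47, seq59, seq6, seq65, seq7, seq75, seq76, seq79

Tracing seq75: it sits inside (seq59,seq75).
Tracing seq79: it sits inside (seq79,(seq11,seq29)).
The smallest clade enclosing both is the whole tree (their MRCA is the root), so the answer is all 22 tips in alphabetical order.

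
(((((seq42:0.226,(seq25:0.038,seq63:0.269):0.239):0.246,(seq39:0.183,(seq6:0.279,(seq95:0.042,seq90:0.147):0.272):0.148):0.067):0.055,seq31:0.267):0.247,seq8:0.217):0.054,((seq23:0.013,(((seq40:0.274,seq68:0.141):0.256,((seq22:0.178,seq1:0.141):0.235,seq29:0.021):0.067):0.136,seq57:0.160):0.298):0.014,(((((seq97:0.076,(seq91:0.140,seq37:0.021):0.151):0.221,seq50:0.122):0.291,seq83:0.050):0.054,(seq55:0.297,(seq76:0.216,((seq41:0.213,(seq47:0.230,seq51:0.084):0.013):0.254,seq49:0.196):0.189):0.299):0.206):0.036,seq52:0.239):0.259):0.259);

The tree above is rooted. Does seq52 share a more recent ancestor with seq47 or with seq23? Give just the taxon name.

seq47

The MRCA of seq52 and seq47 subtends (((((seq97,(seq91,seq37)),seq50),seq83),(seq55,(seq76,((seq41,(seq47,seq51)),seq49)))),seq52) (12 taxa).
The MRCA of seq52 and seq23 subtends ((seq23,(((seq40,seq68),((seq22,seq1),seq29)),seq57)),(((((seq97,(seq91,seq37)),seq50),seq83),(seq55,(seq76,((seq41,(seq47,seq51)),seq49)))),seq52)) (19 taxa).
The first is nested inside the second, so seq52 shares a more recent common ancestor with seq47.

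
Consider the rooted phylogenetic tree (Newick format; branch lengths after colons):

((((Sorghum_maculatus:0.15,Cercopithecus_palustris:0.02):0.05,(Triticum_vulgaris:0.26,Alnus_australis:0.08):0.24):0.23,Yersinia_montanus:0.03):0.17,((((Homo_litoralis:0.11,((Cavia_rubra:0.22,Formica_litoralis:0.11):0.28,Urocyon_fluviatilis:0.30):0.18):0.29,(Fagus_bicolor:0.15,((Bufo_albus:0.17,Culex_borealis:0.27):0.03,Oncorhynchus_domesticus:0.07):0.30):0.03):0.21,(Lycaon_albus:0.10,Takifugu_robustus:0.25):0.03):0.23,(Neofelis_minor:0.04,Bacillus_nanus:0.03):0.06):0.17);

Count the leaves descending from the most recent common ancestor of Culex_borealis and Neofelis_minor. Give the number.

12

The MRCA of Culex_borealis and Neofelis_minor is the node subtending ((((Homo_litoralis,((Cavia_rubra,Formica_litoralis),Urocyon_fluviatilis)),(Fagus_bicolor,((Bufo_albus,Culex_borealis),Oncorhynchus_domesticus))),(Lycaon_albus,Takifugu_robustus)),(Neofelis_minor,Bacillus_nanus)).
That clade contains 12 terminal taxa: Bacillus_nanus, Bufo_albus, Cavia_rubra, Culex_borealis, Fagus_bicolor, Formica_litoralis, Homo_litoralis, Lycaon_albus, Neofelis_minor, Oncorhynchus_domesticus, Takifugu_robustus, Urocyon_fluviatilis.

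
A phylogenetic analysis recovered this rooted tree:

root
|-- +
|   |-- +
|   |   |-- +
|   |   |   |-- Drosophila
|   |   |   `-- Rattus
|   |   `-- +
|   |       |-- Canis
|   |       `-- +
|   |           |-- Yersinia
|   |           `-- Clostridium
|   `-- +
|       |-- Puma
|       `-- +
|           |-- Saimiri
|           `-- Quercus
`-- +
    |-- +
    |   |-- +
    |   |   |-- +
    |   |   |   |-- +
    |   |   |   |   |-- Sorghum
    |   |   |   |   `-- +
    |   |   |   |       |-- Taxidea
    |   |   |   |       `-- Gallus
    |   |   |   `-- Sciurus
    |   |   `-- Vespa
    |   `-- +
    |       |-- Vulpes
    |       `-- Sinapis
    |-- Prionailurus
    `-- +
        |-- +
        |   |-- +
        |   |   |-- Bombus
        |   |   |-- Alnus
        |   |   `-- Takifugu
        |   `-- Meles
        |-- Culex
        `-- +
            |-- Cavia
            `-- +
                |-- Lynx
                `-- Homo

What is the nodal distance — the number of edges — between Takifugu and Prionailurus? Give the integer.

5

The MRCA of Takifugu and Prionailurus is the node subtending (((((Sorghum,(Taxidea,Gallus)),Sciurus),Vespa),(Vulpes,Sinapis)),Prionailurus,(((Bombus,Alnus,Takifugu),Meles),Culex,(Cavia,(Lynx,Homo)))).
From Takifugu up to that node: 4 branches. From Prionailurus up to the same node: 1 branch. Total: 4 + 1 = 5.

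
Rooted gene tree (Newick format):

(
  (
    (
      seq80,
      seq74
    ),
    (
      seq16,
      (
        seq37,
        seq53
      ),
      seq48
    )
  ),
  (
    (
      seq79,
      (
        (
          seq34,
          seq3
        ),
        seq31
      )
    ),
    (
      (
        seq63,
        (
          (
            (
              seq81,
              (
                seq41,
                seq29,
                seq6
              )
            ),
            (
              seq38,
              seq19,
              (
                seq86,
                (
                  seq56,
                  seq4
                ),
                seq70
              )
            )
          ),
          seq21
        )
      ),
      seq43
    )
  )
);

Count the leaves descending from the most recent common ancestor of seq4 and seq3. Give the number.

The MRCA of seq4 and seq3 is the node subtending ((seq79,((seq34,seq3),seq31)),((seq63,(((seq81,(seq41,seq29,seq6)),(seq38,seq19,(seq86,(seq56,seq4),seq70))),seq21)),seq43)).
That clade contains 17 terminal taxa: seq19, seq21, seq29, seq3, seq31, seq34, seq38, seq4, seq41, seq43, seq56, seq6, seq63, seq70, seq79, seq81, seq86.

17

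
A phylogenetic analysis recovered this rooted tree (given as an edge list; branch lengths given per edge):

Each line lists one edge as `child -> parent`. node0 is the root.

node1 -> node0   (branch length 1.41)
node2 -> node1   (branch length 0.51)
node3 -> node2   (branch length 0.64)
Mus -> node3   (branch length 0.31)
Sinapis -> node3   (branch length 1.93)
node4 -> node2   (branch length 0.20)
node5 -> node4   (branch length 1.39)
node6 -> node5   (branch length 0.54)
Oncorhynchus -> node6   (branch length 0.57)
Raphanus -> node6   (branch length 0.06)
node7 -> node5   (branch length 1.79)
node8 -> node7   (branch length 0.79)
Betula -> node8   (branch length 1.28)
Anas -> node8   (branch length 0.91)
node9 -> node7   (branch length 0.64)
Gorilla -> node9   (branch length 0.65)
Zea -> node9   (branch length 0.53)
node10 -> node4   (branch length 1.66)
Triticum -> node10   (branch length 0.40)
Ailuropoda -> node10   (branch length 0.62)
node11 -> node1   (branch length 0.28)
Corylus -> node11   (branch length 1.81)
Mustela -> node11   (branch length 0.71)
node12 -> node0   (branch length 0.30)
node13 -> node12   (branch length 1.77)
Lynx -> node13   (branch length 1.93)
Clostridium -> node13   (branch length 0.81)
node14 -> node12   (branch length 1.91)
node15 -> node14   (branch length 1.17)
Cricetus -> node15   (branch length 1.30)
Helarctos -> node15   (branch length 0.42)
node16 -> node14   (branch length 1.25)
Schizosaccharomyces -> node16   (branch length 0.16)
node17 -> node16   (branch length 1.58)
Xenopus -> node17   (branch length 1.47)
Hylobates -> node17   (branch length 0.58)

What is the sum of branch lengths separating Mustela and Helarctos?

The path runs Mustela → … → MRCA → … → Helarctos; the MRCA is the root of the tree.
Branch lengths along that path: 0.71 + 0.28 + 1.41 + 0.30 + 1.91 + 1.17 + 0.42 = 6.20.

6.20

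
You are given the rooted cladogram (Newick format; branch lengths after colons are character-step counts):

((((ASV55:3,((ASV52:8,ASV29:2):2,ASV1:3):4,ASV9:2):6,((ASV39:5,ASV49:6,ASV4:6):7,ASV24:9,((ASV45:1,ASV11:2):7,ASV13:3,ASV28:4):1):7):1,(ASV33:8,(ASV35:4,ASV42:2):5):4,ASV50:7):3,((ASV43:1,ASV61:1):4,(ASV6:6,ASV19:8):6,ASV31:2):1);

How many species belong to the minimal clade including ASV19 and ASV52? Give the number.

22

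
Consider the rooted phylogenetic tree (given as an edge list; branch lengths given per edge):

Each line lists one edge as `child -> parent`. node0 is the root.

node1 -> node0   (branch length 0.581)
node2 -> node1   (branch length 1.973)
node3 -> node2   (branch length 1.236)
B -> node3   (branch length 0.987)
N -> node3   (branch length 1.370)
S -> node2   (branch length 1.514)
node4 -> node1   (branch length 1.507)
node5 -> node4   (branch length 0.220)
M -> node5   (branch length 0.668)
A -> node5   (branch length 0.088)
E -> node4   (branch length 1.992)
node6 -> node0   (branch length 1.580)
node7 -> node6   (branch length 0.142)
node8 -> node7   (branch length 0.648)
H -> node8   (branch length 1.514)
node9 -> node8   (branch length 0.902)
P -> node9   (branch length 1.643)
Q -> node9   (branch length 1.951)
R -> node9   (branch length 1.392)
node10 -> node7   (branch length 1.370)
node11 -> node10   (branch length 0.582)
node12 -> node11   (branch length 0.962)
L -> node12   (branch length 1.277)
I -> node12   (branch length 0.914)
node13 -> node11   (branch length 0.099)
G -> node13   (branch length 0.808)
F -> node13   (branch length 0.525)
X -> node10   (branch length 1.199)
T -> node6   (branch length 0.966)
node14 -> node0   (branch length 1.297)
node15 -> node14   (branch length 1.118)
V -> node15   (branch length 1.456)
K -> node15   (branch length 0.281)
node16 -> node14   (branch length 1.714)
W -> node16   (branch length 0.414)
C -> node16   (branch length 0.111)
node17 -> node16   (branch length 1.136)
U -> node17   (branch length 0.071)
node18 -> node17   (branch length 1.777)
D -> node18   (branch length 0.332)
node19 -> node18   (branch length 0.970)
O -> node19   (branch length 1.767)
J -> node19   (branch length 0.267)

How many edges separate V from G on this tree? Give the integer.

9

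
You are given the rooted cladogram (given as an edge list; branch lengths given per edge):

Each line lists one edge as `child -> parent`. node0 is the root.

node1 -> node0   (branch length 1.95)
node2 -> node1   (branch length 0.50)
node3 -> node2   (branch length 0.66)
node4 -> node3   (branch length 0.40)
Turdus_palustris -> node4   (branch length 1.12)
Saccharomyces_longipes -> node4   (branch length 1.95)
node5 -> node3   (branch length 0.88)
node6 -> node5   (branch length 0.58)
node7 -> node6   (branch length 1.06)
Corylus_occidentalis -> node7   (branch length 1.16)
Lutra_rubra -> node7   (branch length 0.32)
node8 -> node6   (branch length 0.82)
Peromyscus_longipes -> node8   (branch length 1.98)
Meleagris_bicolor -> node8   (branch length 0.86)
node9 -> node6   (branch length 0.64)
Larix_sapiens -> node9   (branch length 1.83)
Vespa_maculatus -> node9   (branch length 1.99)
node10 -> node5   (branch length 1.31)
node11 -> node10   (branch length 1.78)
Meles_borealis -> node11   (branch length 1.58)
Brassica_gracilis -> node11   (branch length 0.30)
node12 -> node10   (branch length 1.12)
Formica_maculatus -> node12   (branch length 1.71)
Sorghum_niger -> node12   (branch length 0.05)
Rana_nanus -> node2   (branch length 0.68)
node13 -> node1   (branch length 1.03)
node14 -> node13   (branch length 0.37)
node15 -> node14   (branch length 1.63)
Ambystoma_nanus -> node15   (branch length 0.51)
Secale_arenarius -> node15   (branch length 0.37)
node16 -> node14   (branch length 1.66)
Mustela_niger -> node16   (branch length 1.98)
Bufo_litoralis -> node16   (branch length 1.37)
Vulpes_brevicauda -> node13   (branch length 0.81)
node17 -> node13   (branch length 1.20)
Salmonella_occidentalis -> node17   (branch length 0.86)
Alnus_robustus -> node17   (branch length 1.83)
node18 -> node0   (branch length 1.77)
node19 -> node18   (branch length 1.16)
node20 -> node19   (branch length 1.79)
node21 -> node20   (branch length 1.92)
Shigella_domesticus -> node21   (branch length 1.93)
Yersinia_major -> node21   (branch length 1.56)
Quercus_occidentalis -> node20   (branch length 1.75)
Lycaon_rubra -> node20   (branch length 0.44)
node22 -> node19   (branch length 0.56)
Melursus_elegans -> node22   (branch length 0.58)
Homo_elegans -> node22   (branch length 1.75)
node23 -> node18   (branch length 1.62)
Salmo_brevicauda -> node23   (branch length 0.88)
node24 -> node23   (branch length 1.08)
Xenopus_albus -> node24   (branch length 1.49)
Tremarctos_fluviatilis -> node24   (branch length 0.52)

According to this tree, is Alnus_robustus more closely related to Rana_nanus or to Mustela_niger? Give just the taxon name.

Mustela_niger

The MRCA of Alnus_robustus and Mustela_niger subtends (((Ambystoma_nanus,Secale_arenarius),(Mustela_niger,Bufo_litoralis)),Vulpes_brevicauda,(Salmonella_occidentalis,Alnus_robustus)) (7 taxa).
The MRCA of Alnus_robustus and Rana_nanus subtends ((((Turdus_palustris,Saccharomyces_longipes),(((Corylus_occidentalis,Lutra_rubra),(Peromyscus_longipes,Meleagris_bicolor),(Larix_sapiens,Vespa_maculatus)),((Meles_borealis,Brassica_gracilis),(Formica_maculatus,Sorghum_niger)))),Rana_nanus),(((Ambystoma_nanus,Secale_arenarius),(Mustela_niger,Bufo_litoralis)),Vulpes_brevicauda,(Salmonella_occidentalis,Alnus_robustus))) (20 taxa).
The first is nested inside the second, so Alnus_robustus shares a more recent common ancestor with Mustela_niger.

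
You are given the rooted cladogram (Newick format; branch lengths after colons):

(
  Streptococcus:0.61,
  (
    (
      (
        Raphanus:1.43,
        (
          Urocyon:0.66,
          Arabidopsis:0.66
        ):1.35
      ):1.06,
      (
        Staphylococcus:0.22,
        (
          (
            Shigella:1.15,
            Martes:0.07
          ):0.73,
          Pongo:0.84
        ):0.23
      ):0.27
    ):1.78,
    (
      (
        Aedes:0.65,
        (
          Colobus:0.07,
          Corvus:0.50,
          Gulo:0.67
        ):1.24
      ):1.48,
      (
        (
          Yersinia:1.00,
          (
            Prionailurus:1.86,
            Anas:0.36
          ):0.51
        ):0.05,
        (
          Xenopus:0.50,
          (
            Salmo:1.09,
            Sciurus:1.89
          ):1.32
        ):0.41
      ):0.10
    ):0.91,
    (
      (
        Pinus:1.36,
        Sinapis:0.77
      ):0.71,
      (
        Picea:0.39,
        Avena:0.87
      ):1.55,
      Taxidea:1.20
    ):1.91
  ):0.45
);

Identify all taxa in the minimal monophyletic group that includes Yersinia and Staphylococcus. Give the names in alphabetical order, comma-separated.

Aedes, Anas, Arabidopsis, Avena, Colobus, Corvus, Gulo, Martes, Picea, Pinus, Pongo, Prionailurus, Raphanus, Salmo, Sciurus, Shigella, Sinapis, Staphylococcus, Taxidea, Urocyon, Xenopus, Yersinia

Tracing Yersinia: it sits inside (Yersinia,(Prionailurus,Anas)).
Tracing Staphylococcus: it sits inside (Staphylococcus,((Shigella,Martes),Pongo)).
The smallest clade enclosing both is (((Raphanus,(Urocyon,Arabidopsis)),(Staphylococcus,((Shigella,Martes),Pongo))),((Aedes,(Colobus,Corvus,Gulo)),((Yersinia,(Prionailurus,Anas)),(Xenopus,(Salmo,Sciurus)))),((Pinus,Sinapis),(Picea,Avena),Taxidea)); the answer is its 22 terminal taxa in alphabetical order.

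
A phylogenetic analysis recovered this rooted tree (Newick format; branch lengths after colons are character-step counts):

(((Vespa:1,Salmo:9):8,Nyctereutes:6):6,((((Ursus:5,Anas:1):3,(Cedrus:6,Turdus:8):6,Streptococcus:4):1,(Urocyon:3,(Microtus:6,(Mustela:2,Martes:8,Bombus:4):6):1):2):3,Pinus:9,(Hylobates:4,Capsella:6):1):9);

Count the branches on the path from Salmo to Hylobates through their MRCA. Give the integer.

6

The MRCA of Salmo and Hylobates is the root of the tree.
From Salmo up to that node: 3 branches. From Hylobates up to the same node: 3 branches. Total: 3 + 3 = 6.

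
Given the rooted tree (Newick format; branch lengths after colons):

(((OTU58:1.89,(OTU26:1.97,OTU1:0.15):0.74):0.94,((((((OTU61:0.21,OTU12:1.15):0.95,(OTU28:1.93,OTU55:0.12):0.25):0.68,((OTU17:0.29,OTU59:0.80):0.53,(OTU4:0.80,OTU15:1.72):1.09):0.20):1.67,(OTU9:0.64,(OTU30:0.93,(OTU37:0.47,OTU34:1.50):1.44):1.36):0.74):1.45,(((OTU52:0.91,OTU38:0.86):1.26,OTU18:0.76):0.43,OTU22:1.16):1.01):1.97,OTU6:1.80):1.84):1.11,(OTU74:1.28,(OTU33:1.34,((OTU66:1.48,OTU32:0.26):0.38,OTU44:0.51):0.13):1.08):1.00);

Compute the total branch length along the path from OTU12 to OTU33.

The path runs OTU12 → … → MRCA → … → OTU33; the MRCA is the root of the tree.
Branch lengths along that path: 1.15 + 0.95 + 0.68 + 1.67 + 1.45 + 1.97 + 1.84 + 1.11 + 1.00 + 1.08 + 1.34 = 14.24.

14.24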